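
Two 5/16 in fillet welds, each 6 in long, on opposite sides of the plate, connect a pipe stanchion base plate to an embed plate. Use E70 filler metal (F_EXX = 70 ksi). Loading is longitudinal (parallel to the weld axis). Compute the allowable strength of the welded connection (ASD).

R_n/Ω ≈ 55.7 kip

Effective throat t_e = 0.707 × 0.3125 = 0.2209 in.
Total length L = 12 in; A_we = 0.2209 × 12 = 2.651 in².
F_nw = 0.6 F_EXX = 0.6 × 70 = 42 ksi.
R_n = 42 × 2.651 = 111.4 kip; R_n/Ω = 111.4/2.0 = 55.68 kip.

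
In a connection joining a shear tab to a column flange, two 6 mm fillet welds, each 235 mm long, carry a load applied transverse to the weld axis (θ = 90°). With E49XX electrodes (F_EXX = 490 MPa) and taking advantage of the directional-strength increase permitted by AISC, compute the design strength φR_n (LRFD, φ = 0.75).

φR_n ≈ 659 kN

t_e = 0.707 × 6 = 4.242 mm; A_we = 4.242 × 470 = 1994 mm².
Directional factor: 1.0 + 0.5 sin^1.5(90°) = 1.5.
F_nw = 0.6 × 490 × 1.5 = 441 MPa.
φR_n = 0.75 × 441 × 1994 × 10⁻³ = 659.4 kN.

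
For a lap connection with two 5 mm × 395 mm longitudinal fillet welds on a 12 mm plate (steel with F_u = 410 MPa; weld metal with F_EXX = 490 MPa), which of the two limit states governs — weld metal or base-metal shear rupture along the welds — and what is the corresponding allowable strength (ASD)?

R_n/Ω ≈ 411 kN (weld metal governs)

t_e = 0.707 × 5 = 3.535 mm; L = 790 mm.
Weld metal: R_n/Ω = (1/2.0) × 0.6 × 490 × 3.535 × 790 × 10⁻³ = 410.5 kN.
Base metal (shear rupture): R_n/Ω = (1/2.0) × 0.6 × 410 × 12 × 790 × 10⁻³ = 1166 kN.
Governing: weld metal.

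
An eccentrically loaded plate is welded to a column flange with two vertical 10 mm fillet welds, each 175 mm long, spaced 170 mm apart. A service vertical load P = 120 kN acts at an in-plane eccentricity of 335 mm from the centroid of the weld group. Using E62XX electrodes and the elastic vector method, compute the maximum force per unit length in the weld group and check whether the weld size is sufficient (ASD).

f_max ≈ 1690 N/mm; NOT adequate

E62XX → F_EXX = 620 MPa.
Total weld length L_w = 350 mm. Treat welds as unit-width lines.
Polar moment about centroid: J = 2[d³/12 + d(b/2)²] = 2[175³/12 + 175×85²] = 3422000 mm³.
Direct shear f_v = P/L_w = 120×10³ / 350 = 342.9 N/mm (vertical).
Torsion M = P·e = 120×10³ × 335 = 40200000 N·mm.
Critical point at (x, y) = (85, 87.5) from centroid. f_tx = M·y/J = 1028 N/mm; f_ty = M·x/J = 998.5 N/mm.
Resultant f_max = √[f_tx² + (f_v + f_ty)²] = √[1028² + (342.9 + 998.5)²] = 1690 N/mm.
Capacity per unit length: r_n/Ω = (1/2.0) × 0.6 × 620 × (0.707 × 10) = 1315 N/mm.
1690 > 1315 → NOT adequate.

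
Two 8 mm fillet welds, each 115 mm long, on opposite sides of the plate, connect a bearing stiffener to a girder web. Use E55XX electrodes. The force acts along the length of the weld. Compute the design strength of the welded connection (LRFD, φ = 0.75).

φR_n ≈ 322 kN

E55XX → F_EXX = 550 MPa.
Effective throat t_e = 0.707 × 8 = 5.656 mm.
Total length L = 230 mm; A_we = 5.656 × 230 = 1301 mm².
F_nw = 0.6 F_EXX = 0.6 × 550 = 330 MPa.
φR_n = 0.75 × 330 × 1301 × 10⁻³ = 322 kN.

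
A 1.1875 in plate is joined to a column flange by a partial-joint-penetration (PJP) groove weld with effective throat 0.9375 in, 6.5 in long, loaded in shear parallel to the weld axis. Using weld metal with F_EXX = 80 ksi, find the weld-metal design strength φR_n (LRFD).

Effective throat (given) t_e = 0.9375 in.
A_we = 0.9375 × 6.5 = 6.094 in².
F_nw = 0.6 F_EXX = 48 ksi.
φR_n = 0.75 × 48 × 6.094 = 219.4 kips.

φR_n ≈ 219 kips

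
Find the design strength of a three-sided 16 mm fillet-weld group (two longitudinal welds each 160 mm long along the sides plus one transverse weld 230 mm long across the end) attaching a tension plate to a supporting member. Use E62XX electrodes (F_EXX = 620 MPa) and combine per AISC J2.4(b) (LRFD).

φR_n ≈ 1950 kN

t_e = 0.707 × 16 = 11.31 mm.
R_nwl = 0.6 × 620 × 11.31 × 320 × 10⁻³ = 1347 kN (longitudinal, 2 welds).
R_nwt = 0.6 × 620 × 11.31 × 230 × 10⁻³ = 967.9 kN (transverse, base value).
(i) R_nwl + R_nwt = 2314 kN; (ii) 0.85 R_nwl + 1.5 R_nwt = 2596 kN.
R_n = max = 2596 kN [governs: (ii)]; φR_n = 1947 kN.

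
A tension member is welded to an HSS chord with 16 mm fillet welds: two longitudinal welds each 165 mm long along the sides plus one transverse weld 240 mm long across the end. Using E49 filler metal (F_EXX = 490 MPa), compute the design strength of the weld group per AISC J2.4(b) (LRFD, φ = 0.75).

t_e = 0.707 × 16 = 11.31 mm.
R_nwl = 0.6 × 490 × 11.31 × 330 × 10⁻³ = 1097 kN (longitudinal, 2 welds).
R_nwt = 0.6 × 490 × 11.31 × 240 × 10⁻³ = 798.2 kN (transverse, base value).
(i) R_nwl + R_nwt = 1896 kN; (ii) 0.85 R_nwl + 1.5 R_nwt = 2130 kN.
R_n = max = 2130 kN [governs: (ii)]; φR_n = 1598 kN.

φR_n ≈ 1600 kN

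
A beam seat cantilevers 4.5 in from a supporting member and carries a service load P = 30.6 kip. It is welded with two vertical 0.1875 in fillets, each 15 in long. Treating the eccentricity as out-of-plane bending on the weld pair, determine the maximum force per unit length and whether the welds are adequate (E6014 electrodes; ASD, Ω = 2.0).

f_max ≈ 2.1 kip/in; adequate

E60XX → F_EXX = 60 ksi.
L_w = 2 × 15 = 30 in; section modulus (unit throat) S = 2 × L²/6 = 75 in².
Direct shear f_v = P/L_w = 30.6/30 = 1.02 kip/in.
Moment M = P × e = 30.6 × 4.5 = 137.7 kip·in; bending f_b = M/S = 1.836 kip/in.
f_max = √(f_v² + f_b²) = √(1.02² + 1.836²) = 2.1 kip/in.
r_n/Ω = (1/2.0) × 0.6 × 60 × (0.707 × 0.1875) = 2.386 kip/in → adequate.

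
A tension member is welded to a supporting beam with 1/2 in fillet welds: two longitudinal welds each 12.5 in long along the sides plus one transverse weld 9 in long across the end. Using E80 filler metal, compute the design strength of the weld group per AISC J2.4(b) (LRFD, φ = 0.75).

E80XX → F_EXX = 80 ksi.
t_e = 0.707 × 0.5 = 0.3535 in.
R_nwl = 0.6 × 80 × 0.3535 × 25 = 424.2 kip (longitudinal, 2 welds).
R_nwt = 0.6 × 80 × 0.3535 × 9 = 152.7 kip (transverse, base value).
(i) R_nwl + R_nwt = 576.9 kip; (ii) 0.85 R_nwl + 1.5 R_nwt = 589.6 kip.
R_n = max = 589.6 kip [governs: (ii)]; φR_n = 442.2 kip.

φR_n ≈ 442 kip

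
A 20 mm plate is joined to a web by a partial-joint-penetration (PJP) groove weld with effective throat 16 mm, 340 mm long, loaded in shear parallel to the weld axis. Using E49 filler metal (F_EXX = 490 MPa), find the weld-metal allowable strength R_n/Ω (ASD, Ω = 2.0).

R_n/Ω ≈ 800 kN

Effective throat (given) t_e = 16 mm.
A_we = 16 × 340 = 5440 mm².
F_nw = 0.6 F_EXX = 294 MPa.
R_n/Ω = (294 × 5440) / 2.0 × 10⁻³ = 799.7 kN.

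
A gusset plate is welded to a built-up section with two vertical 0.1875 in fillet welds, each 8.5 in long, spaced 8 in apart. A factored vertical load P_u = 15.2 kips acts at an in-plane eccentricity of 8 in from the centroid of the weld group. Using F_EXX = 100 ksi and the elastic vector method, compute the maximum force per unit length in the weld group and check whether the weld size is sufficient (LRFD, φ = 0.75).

Total weld length L_w = 17 in. Treat welds as unit-width lines.
Polar moment about centroid: J = 2[d³/12 + d(b/2)²] = 2[8.5³/12 + 8.5×4²] = 374.4 in³.
Direct shear f_v = P/L_w = 15.2 / 17 = 0.8941 kip/in (vertical).
Torsion M = P·e = 15.2 × 8 = 121.6 kip·in.
Critical point at (x, y) = (4, 4.25) from centroid. f_tx = M·y/J = 1.381 kip/in; f_ty = M·x/J = 1.299 kip/in.
Resultant f_max = √[f_tx² + (f_v + f_ty)²] = √[1.381² + (0.8941 + 1.299)²] = 2.592 kip/in.
Capacity per unit length: φr_n = 0.75 × 0.6 × 100 × (0.707 × 0.1875) = 5.965 kip/in.
2.592 ≤ 5.965 → adequate.

f_max ≈ 2.59 kip/in; adequate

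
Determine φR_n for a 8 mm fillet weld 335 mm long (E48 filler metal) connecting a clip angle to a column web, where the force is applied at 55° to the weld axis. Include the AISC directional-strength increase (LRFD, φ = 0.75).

φR_n ≈ 561 kN

E48XX → F_EXX = 480 MPa.
t_e = 0.707 × 8 = 5.656 mm; A_we = 5.656 × 335 = 1895 mm².
Directional factor: 1.0 + 0.5 sin^1.5(55°) = 1.371.
F_nw = 0.6 × 480 × 1.371 = 394.8 MPa.
φR_n = 0.75 × 394.8 × 1895 × 10⁻³ = 561 kN.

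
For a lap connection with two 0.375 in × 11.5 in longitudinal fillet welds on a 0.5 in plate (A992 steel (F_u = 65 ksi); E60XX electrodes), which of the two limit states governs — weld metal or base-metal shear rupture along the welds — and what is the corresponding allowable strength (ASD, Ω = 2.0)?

R_n/Ω ≈ 110 kip (weld metal governs)

E60XX → F_EXX = 60 ksi.
t_e = 0.707 × 0.375 = 0.2651 in; L = 23 in.
Weld metal: R_n/Ω = (1/2.0) × 0.6 × 60 × 0.2651 × 23 = 109.8 kip.
Base metal (shear rupture): R_n/Ω = (1/2.0) × 0.6 × 65 × 0.5 × 23 = 224.2 kip.
Governing: weld metal.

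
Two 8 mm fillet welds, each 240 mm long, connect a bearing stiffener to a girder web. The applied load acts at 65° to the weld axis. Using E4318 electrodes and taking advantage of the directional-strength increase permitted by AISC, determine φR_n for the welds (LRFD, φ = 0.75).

φR_n ≈ 752 kN

E43XX → F_EXX = 430 MPa.
t_e = 0.707 × 8 = 5.656 mm; A_we = 5.656 × 480 = 2715 mm².
Directional factor: 1.0 + 0.5 sin^1.5(65°) = 1.431.
F_nw = 0.6 × 430 × 1.431 = 369.3 MPa.
φR_n = 0.75 × 369.3 × 2715 × 10⁻³ = 752 kN.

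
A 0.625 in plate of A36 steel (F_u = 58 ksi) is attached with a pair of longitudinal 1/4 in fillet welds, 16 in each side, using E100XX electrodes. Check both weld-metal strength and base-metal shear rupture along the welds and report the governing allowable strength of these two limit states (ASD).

R_n/Ω ≈ 170 kips (weld metal governs)

E100XX → F_EXX = 100 ksi.
t_e = 0.707 × 0.25 = 0.1767 in; L = 32 in.
Weld metal: R_n/Ω = (1/2.0) × 0.6 × 100 × 0.1767 × 32 = 169.7 kips.
Base metal (shear rupture): R_n/Ω = (1/2.0) × 0.6 × 58 × 0.625 × 32 = 348 kips.
Governing: weld metal.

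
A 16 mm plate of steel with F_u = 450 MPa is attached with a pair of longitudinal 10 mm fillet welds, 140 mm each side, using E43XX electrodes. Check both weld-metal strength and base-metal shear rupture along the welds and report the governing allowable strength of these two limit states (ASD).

E43XX → F_EXX = 430 MPa.
t_e = 0.707 × 10 = 7.07 mm; L = 280 mm.
Weld metal: R_n/Ω = (1/2.0) × 0.6 × 430 × 7.07 × 280 × 10⁻³ = 255.4 kN.
Base metal (shear rupture): R_n/Ω = (1/2.0) × 0.6 × 450 × 16 × 280 × 10⁻³ = 604.8 kN.
Governing: weld metal.

R_n/Ω ≈ 255 kN (weld metal governs)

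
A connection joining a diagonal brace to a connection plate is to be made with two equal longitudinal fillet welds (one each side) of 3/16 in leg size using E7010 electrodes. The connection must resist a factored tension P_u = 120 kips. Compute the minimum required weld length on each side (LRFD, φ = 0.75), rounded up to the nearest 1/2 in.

L = 14.5 in on each side

E70XX → F_EXX = 70 ksi.
Throat t_e = 0.707 × 0.1875 = 0.1326 in.
φr_n = 0.75 × 0.6 × 70 × 0.1326 = 4.176 kips/in.
L_req = P_u / φr_n = 120 / 4.176 = 28.74 in total.
Per side: 28.74 / 2 = 14.37 in.
Round up → use L = 14.5 in on each side.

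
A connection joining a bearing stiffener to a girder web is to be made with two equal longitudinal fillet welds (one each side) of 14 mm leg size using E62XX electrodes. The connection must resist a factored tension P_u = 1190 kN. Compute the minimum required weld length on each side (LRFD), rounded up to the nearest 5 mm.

L = 220 mm on each side

E62XX → F_EXX = 620 MPa.
Throat t_e = 0.707 × 14 = 9.898 mm.
φr_n = 0.75 × 0.6 × 620 × 9.898 × 10⁻³ = 2.762 kN/mm.
L_req = P_u / φr_n = 1190 / 2.762 = 430.9 mm total.
Per side: 430.9 / 2 = 215.5 mm.
Round up → use L = 220 mm on each side.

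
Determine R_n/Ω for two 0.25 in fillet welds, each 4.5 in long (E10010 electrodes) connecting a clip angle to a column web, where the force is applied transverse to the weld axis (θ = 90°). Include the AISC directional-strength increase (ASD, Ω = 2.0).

R_n/Ω ≈ 71.6 kip

E100XX → F_EXX = 100 ksi.
t_e = 0.707 × 0.25 = 0.1767 in; A_we = 0.1767 × 9 = 1.591 in².
Directional factor: 1.0 + 0.5 sin^1.5(90°) = 1.5.
F_nw = 0.6 × 100 × 1.5 = 90 ksi.
R_n/Ω = (90 × 1.591) / 2.0 = 71.58 kip.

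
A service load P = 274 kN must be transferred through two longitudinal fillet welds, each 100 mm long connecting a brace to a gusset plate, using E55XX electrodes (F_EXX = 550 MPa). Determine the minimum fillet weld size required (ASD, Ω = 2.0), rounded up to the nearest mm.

Total weld length L = 200 mm.
Required throat t_e = P × Ω / (0.6 F_EXX × L) = 274 × 2.0 / (0.6 × 550 × 200 × 10⁻³) = 8.303 mm.
Required leg w = t_e / 0.707 = 11.74 mm → use 12 mm.

w = 12 mm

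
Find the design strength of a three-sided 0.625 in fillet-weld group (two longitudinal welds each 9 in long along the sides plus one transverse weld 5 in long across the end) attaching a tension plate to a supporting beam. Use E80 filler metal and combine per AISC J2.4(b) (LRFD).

φR_n ≈ 366 kips

E80XX → F_EXX = 80 ksi.
t_e = 0.707 × 0.625 = 0.4419 in.
R_nwl = 0.6 × 80 × 0.4419 × 18 = 381.8 kips (longitudinal, 2 welds).
R_nwt = 0.6 × 80 × 0.4419 × 5 = 106 kips (transverse, base value).
(i) R_nwl + R_nwt = 487.8 kips; (ii) 0.85 R_nwl + 1.5 R_nwt = 483.6 kips.
R_n = max = 487.8 kips [governs: (i)]; φR_n = 365.9 kips.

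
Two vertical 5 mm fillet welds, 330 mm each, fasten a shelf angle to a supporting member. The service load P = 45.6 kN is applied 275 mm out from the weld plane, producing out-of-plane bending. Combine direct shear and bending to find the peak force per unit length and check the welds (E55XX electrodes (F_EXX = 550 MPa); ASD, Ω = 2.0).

f_max ≈ 352 N/mm; adequate

L_w = 2 × 330 = 660 mm; section modulus (unit throat) S = 2 × L²/6 = 36300 mm².
Direct shear f_v = P/L_w = 45.6×10³/660 = 69.09 N/mm.
Moment M = P × e = 45.6×10³ × 275 = 12540000 N·mm; bending f_b = M/S = 345.5 N/mm.
f_max = √(f_v² + f_b²) = √(69.09² + 345.5²) = 352.3 N/mm.
r_n/Ω = (1/2.0) × 0.6 × 550 × (0.707 × 5) = 583.3 N/mm → adequate.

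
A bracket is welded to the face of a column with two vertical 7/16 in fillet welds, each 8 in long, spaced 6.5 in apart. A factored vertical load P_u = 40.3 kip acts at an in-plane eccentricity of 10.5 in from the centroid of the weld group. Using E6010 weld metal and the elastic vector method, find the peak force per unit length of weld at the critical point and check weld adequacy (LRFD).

E60XX → F_EXX = 60 ksi.
Total weld length L_w = 16 in. Treat welds as unit-width lines.
Polar moment about centroid: J = 2[d³/12 + d(b/2)²] = 2[8³/12 + 8×3.25²] = 254.3 in³.
Direct shear f_v = P/L_w = 40.3 / 16 = 2.519 kip/in (vertical).
Torsion M = P·e = 40.3 × 10.5 = 423.15 kip·in.
Critical point at (x, y) = (3.25, 4) from centroid. f_tx = M·y/J = 6.655 kip/in; f_ty = M·x/J = 5.407 kip/in.
Resultant f_max = √[f_tx² + (f_v + f_ty)²] = √[6.655² + (2.519 + 5.407)²] = 10.35 kip/in.
Capacity per unit length: φr_n = 0.75 × 0.6 × 60 × (0.707 × 0.4375) = 8.351 kip/in.
10.35 > 8.351 → NOT adequate.

f_max ≈ 10.3 kip/in; NOT adequate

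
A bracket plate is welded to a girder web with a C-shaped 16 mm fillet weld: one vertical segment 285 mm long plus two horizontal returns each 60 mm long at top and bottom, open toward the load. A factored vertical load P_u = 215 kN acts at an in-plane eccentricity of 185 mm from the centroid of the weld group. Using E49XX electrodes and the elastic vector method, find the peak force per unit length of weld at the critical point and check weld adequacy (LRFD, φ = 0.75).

E49XX → F_EXX = 490 MPa.
Total weld length L_w = 405 mm. Treat welds as unit-width lines.
Centroid: x̄ = 2×60×30 / 405 = 8.889 mm from the vertical weld.
Polar moment about centroid: J = I_x + I_y = [285³/12 + 2×60×142.5²] + [285×8.889² + 2(60³/12 + 60×21.11²)] = 4478000 mm³.
Direct shear f_v = P/L_w = 215×10³ / 405 = 530.9 N/mm (vertical).
Torsion M = P·e = 215×10³ × 185 = 39775000 N·mm.
Critical point at (x, y) = (51.11, 142.5) from centroid. f_tx = M·y/J = 1266 N/mm; f_ty = M·x/J = 454 N/mm.
Resultant f_max = √[f_tx² + (f_v + f_ty)²] = √[1266² + (530.9 + 454)²] = 1604 N/mm.
Capacity per unit length: φr_n = 0.75 × 0.6 × 490 × (0.707 × 16) = 2494 N/mm.
1604 ≤ 2494 → adequate.

f_max ≈ 1600 N/mm; adequate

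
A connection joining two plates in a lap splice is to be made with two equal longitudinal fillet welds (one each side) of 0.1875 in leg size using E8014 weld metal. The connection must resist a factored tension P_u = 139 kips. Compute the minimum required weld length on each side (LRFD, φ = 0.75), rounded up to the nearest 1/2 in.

L = 15 in on each side

E80XX → F_EXX = 80 ksi.
Throat t_e = 0.707 × 0.1875 = 0.1326 in.
φr_n = 0.75 × 0.6 × 80 × 0.1326 = 4.772 kips/in.
L_req = P_u / φr_n = 139 / 4.772 = 29.13 in total.
Per side: 29.13 / 2 = 14.56 in.
Round up → use L = 15 in on each side.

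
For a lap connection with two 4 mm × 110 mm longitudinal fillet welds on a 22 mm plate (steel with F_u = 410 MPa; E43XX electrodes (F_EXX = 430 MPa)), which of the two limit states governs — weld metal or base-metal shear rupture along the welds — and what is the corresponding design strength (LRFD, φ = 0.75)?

t_e = 0.707 × 4 = 2.828 mm; L = 220 mm.
Weld metal: φR_n = 0.75 × 0.6 × 430 × 2.828 × 220 × 10⁻³ = 120.4 kN.
Base metal (shear rupture): φR_n = 0.75 × 0.6 × 410 × 22 × 220 × 10⁻³ = 893 kN.
Governing: weld metal.

φR_n ≈ 120 kN (weld metal governs)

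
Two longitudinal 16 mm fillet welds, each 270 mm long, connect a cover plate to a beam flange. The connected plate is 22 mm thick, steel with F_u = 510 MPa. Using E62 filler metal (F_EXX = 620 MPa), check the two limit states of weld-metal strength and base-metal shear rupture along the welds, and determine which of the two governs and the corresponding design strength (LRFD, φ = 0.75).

φR_n ≈ 1700 kN (weld metal governs)

t_e = 0.707 × 16 = 11.31 mm; L = 540 mm.
Weld metal: φR_n = 0.75 × 0.6 × 620 × 11.31 × 540 × 10⁻³ = 1704 kN.
Base metal (shear rupture): φR_n = 0.75 × 0.6 × 510 × 22 × 540 × 10⁻³ = 2726 kN.
Governing: weld metal.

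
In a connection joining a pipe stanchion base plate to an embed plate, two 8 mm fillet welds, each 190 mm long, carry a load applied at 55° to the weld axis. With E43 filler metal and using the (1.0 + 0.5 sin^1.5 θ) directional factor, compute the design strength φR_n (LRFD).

φR_n ≈ 570 kN

E43XX → F_EXX = 430 MPa.
t_e = 0.707 × 8 = 5.656 mm; A_we = 5.656 × 380 = 2149 mm².
Directional factor: 1.0 + 0.5 sin^1.5(55°) = 1.371.
F_nw = 0.6 × 430 × 1.371 = 353.6 MPa.
φR_n = 0.75 × 353.6 × 2149 × 10⁻³ = 570.1 kN.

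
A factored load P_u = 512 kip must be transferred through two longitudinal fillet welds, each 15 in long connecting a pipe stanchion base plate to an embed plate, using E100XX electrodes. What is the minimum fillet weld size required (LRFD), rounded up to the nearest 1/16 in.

w = 9/16 in

E100XX → F_EXX = 100 ksi.
Total weld length L = 30 in.
Required throat t_e = P_u / (φ × 0.6 F_EXX × L) = 512 / (0.75 × 0.6 × 100 × 30) = 0.3793 in.
Required leg w = t_e / 0.707 = 0.5364 in → use 9/16 in.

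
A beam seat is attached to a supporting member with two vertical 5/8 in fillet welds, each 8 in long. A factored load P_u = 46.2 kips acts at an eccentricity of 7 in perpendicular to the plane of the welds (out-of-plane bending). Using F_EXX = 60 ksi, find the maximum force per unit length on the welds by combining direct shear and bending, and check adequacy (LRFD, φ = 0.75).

L_w = 2 × 8 = 16 in; section modulus (unit throat) S = 2 × L²/6 = 21.33 in².
Direct shear f_v = P/L_w = 46.2/16 = 2.888 kip/in.
Moment M = P × e = 46.2 × 7 = 323.4 kip·in; bending f_b = M/S = 15.16 kip/in.
f_max = √(f_v² + f_b²) = √(2.888² + 15.16²) = 15.43 kip/in.
φr_n = 0.75 × 0.6 × 60 × (0.707 × 0.625) = 11.93 kip/in → NOT adequate.

f_max ≈ 15.4 kip/in; NOT adequate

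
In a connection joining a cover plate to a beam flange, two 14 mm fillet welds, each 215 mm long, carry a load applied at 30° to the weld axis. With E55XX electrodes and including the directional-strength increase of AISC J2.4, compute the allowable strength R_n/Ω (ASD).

E55XX → F_EXX = 550 MPa.
t_e = 0.707 × 14 = 9.898 mm; A_we = 9.898 × 430 = 4256 mm².
Directional factor: 1.0 + 0.5 sin^1.5(30°) = 1.177.
F_nw = 0.6 × 550 × 1.177 = 388.3 MPa.
R_n/Ω = (388.3 × 4256) / 2.0 × 10⁻³ = 826.4 kN.

R_n/Ω ≈ 826 kN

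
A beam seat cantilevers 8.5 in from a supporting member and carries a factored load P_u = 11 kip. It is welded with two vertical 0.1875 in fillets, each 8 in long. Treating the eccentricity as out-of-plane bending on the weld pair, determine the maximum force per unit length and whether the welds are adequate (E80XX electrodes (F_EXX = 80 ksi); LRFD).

L_w = 2 × 8 = 16 in; section modulus (unit throat) S = 2 × L²/6 = 21.33 in².
Direct shear f_v = P/L_w = 11/16 = 0.6875 kip/in.
Moment M = P × e = 11 × 8.5 = 93.5 kip·in; bending f_b = M/S = 4.383 kip/in.
f_max = √(f_v² + f_b²) = √(0.6875² + 4.383²) = 4.436 kip/in.
φr_n = 0.75 × 0.6 × 80 × (0.707 × 0.1875) = 4.772 kip/in → adequate.

f_max ≈ 4.44 kip/in; adequate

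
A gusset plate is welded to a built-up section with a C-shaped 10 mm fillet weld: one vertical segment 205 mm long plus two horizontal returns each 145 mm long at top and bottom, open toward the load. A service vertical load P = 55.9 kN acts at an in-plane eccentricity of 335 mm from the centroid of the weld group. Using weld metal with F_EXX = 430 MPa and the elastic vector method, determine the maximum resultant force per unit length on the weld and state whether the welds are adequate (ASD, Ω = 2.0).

Total weld length L_w = 495 mm. Treat welds as unit-width lines.
Centroid: x̄ = 2×145×72.5 / 495 = 42.47 mm from the vertical weld.
Polar moment about centroid: J = I_x + I_y = [205³/12 + 2×145×102.5²] + [205×42.47² + 2(145³/12 + 145×30.03²)] = 4904000 mm³.
Direct shear f_v = P/L_w = 55.9×10³ / 495 = 112.9 N/mm (vertical).
Torsion M = P·e = 55.9×10³ × 335 = 18726000 N·mm.
Critical point at (x, y) = (102.5, 102.5) from centroid. f_tx = M·y/J = 391.4 N/mm; f_ty = M·x/J = 391.5 N/mm.
Resultant f_max = √[f_tx² + (f_v + f_ty)²] = √[391.4² + (112.9 + 391.5)²] = 638.5 N/mm.
Capacity per unit length: r_n/Ω = (1/2.0) × 0.6 × 430 × (0.707 × 10) = 912 N/mm.
638.5 ≤ 912 → adequate.

f_max ≈ 638 N/mm; adequate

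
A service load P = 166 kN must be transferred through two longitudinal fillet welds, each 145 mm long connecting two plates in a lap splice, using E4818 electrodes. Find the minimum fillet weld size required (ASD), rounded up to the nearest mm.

E48XX → F_EXX = 480 MPa.
Total weld length L = 290 mm.
Required throat t_e = P × Ω / (0.6 F_EXX × L) = 166 × 2.0 / (0.6 × 480 × 290 × 10⁻³) = 3.975 mm.
Required leg w = t_e / 0.707 = 5.622 mm → use 6 mm.

w = 6 mm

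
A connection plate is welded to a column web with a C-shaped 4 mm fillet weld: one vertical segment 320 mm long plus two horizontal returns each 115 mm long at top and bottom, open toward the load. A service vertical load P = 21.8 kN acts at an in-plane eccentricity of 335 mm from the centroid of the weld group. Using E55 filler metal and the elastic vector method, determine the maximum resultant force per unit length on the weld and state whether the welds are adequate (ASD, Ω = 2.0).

f_max ≈ 167 N/mm; adequate

E55XX → F_EXX = 550 MPa.
Total weld length L_w = 550 mm. Treat welds as unit-width lines.
Centroid: x̄ = 2×115×57.5 / 550 = 24.05 mm from the vertical weld.
Polar moment about centroid: J = I_x + I_y = [320³/12 + 2×115×160²] + [320×24.05² + 2(115³/12 + 115×33.45²)] = 9315000 mm³.
Direct shear f_v = P/L_w = 21.8×10³ / 550 = 39.64 N/mm (vertical).
Torsion M = P·e = 21.8×10³ × 335 = 7303000 N·mm.
Critical point at (x, y) = (90.95, 160) from centroid. f_tx = M·y/J = 125.4 N/mm; f_ty = M·x/J = 71.31 N/mm.
Resultant f_max = √[f_tx² + (f_v + f_ty)²] = √[125.4² + (39.64 + 71.31)²] = 167.5 N/mm.
Capacity per unit length: r_n/Ω = (1/2.0) × 0.6 × 550 × (0.707 × 4) = 466.6 N/mm.
167.5 ≤ 466.6 → adequate.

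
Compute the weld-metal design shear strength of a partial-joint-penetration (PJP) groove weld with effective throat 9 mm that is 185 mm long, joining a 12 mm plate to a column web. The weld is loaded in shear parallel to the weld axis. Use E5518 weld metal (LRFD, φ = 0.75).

φR_n ≈ 412 kN

E55XX → F_EXX = 550 MPa.
Effective throat (given) t_e = 9 mm.
A_we = 9 × 185 = 1665 mm².
F_nw = 0.6 F_EXX = 330 MPa.
φR_n = 0.75 × 330 × 1665 × 10⁻³ = 412.1 kN.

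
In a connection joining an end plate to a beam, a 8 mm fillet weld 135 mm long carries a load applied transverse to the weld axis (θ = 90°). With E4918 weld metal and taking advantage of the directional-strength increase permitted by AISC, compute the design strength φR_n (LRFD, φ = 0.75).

E49XX → F_EXX = 490 MPa.
t_e = 0.707 × 8 = 5.656 mm; A_we = 5.656 × 135 = 763.6 mm².
Directional factor: 1.0 + 0.5 sin^1.5(90°) = 1.5.
F_nw = 0.6 × 490 × 1.5 = 441 MPa.
φR_n = 0.75 × 441 × 763.6 × 10⁻³ = 252.5 kN.

φR_n ≈ 253 kN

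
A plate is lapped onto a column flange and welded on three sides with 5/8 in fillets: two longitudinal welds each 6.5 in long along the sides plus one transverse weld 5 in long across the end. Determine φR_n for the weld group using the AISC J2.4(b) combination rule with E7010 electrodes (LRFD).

φR_n ≈ 258 kip

E70XX → F_EXX = 70 ksi.
t_e = 0.707 × 0.625 = 0.4419 in.
R_nwl = 0.6 × 70 × 0.4419 × 13 = 241.3 kip (longitudinal, 2 welds).
R_nwt = 0.6 × 70 × 0.4419 × 5 = 92.79 kip (transverse, base value).
(i) R_nwl + R_nwt = 334.1 kip; (ii) 0.85 R_nwl + 1.5 R_nwt = 344.3 kip.
R_n = max = 344.3 kip [governs: (ii)]; φR_n = 258.2 kip.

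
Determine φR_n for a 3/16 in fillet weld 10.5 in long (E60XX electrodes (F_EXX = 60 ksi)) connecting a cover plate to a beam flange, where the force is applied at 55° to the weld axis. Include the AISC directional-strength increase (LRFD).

φR_n ≈ 51.5 kips

t_e = 0.707 × 0.1875 = 0.1326 in; A_we = 0.1326 × 10.5 = 1.392 in².
Directional factor: 1.0 + 0.5 sin^1.5(55°) = 1.371.
F_nw = 0.6 × 60 × 1.371 = 49.35 ksi.
φR_n = 0.75 × 49.35 × 1.392 = 51.51 kips.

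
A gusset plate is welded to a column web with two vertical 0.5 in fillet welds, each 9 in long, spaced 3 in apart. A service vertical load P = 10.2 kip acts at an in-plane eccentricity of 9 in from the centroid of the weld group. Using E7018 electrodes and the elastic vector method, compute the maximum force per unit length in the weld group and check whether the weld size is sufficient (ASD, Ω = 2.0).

E70XX → F_EXX = 70 ksi.
Total weld length L_w = 18 in. Treat welds as unit-width lines.
Polar moment about centroid: J = 2[d³/12 + d(b/2)²] = 2[9³/12 + 9×1.5²] = 162 in³.
Direct shear f_v = P/L_w = 10.2 / 18 = 0.5667 kip/in (vertical).
Torsion M = P·e = 10.2 × 9 = 91.8 kip·in.
Critical point at (x, y) = (1.5, 4.5) from centroid. f_tx = M·y/J = 2.55 kip/in; f_ty = M·x/J = 0.85 kip/in.
Resultant f_max = √[f_tx² + (f_v + f_ty)²] = √[2.55² + (0.5667 + 0.85)²] = 2.917 kip/in.
Capacity per unit length: r_n/Ω = (1/2.0) × 0.6 × 70 × (0.707 × 0.5) = 7.423 kip/in.
2.917 ≤ 7.423 → adequate.

f_max ≈ 2.92 kip/in; adequate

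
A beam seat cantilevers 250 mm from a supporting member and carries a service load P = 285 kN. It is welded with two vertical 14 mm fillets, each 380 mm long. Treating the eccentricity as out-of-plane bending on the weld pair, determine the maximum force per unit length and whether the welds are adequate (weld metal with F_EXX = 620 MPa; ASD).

f_max ≈ 1530 N/mm; adequate

L_w = 2 × 380 = 760 mm; section modulus (unit throat) S = 2 × L²/6 = 48130 mm².
Direct shear f_v = P/L_w = 285×10³/760 = 375 N/mm.
Moment M = P × e = 285×10³ × 250 = 71250000 N·mm; bending f_b = M/S = 1480 N/mm.
f_max = √(f_v² + f_b²) = √(375² + 1480²) = 1527 N/mm.
r_n/Ω = (1/2.0) × 0.6 × 620 × (0.707 × 14) = 1841 N/mm → adequate.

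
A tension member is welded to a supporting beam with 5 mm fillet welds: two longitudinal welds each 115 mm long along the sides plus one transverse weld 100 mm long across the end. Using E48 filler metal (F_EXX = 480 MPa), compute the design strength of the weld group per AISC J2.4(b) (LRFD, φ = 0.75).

φR_n ≈ 264 kN

t_e = 0.707 × 5 = 3.535 mm.
R_nwl = 0.6 × 480 × 3.535 × 230 × 10⁻³ = 234.2 kN (longitudinal, 2 welds).
R_nwt = 0.6 × 480 × 3.535 × 100 × 10⁻³ = 101.8 kN (transverse, base value).
(i) R_nwl + R_nwt = 336 kN; (ii) 0.85 R_nwl + 1.5 R_nwt = 351.7 kN.
R_n = max = 351.7 kN [governs: (ii)]; φR_n = 263.8 kN.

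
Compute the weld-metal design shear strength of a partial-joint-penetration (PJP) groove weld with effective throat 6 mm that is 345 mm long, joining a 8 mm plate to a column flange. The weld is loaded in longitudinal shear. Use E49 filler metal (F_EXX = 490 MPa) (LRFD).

φR_n ≈ 456 kN

Effective throat (given) t_e = 6 mm.
A_we = 6 × 345 = 2070 mm².
F_nw = 0.6 F_EXX = 294 MPa.
φR_n = 0.75 × 294 × 2070 × 10⁻³ = 456.4 kN.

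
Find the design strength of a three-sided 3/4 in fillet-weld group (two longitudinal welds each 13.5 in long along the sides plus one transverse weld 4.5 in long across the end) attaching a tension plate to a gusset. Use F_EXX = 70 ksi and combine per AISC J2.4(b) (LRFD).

φR_n ≈ 526 kips

t_e = 0.707 × 0.75 = 0.5302 in.
R_nwl = 0.6 × 70 × 0.5302 × 27 = 601.3 kips (longitudinal, 2 welds).
R_nwt = 0.6 × 70 × 0.5302 × 4.5 = 100.2 kips (transverse, base value).
(i) R_nwl + R_nwt = 701.5 kips; (ii) 0.85 R_nwl + 1.5 R_nwt = 661.4 kips.
R_n = max = 701.5 kips [governs: (i)]; φR_n = 526.1 kips.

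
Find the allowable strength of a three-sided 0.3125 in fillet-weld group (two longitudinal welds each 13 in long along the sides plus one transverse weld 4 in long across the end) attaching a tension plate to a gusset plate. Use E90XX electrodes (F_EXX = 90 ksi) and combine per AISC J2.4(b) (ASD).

t_e = 0.707 × 0.3125 = 0.2209 in.
R_nwl = 0.6 × 90 × 0.2209 × 26 = 310.2 kips (longitudinal, 2 welds).
R_nwt = 0.6 × 90 × 0.2209 × 4 = 47.72 kips (transverse, base value).
(i) R_nwl + R_nwt = 357.9 kips; (ii) 0.85 R_nwl + 1.5 R_nwt = 335.3 kips.
R_n = max = 357.9 kips [governs: (i)]; R_n/Ω = 179 kips.

R_n/Ω ≈ 179 kips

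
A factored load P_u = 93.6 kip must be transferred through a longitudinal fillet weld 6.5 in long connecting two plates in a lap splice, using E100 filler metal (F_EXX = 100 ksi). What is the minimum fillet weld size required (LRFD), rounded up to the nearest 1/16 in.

Total weld length L = 6.5 in.
Required throat t_e = P_u / (φ × 0.6 F_EXX × L) = 93.6 / (0.75 × 0.6 × 100 × 6.5) = 0.32 in.
Required leg w = t_e / 0.707 = 0.4526 in → use 1/2 in.

w = 1/2 in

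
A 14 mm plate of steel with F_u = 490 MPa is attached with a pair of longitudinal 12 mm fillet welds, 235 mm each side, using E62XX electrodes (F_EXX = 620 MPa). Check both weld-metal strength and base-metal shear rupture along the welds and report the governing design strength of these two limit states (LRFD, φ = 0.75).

t_e = 0.707 × 12 = 8.484 mm; L = 470 mm.
Weld metal: φR_n = 0.75 × 0.6 × 620 × 8.484 × 470 × 10⁻³ = 1113 kN.
Base metal (shear rupture): φR_n = 0.75 × 0.6 × 490 × 14 × 470 × 10⁻³ = 1451 kN.
Governing: weld metal.

φR_n ≈ 1110 kN (weld metal governs)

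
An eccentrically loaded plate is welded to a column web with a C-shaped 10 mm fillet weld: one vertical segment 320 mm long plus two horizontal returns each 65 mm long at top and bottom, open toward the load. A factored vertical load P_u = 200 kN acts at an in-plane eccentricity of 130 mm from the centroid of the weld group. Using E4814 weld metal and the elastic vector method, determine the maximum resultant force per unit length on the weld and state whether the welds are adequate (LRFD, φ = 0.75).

E48XX → F_EXX = 480 MPa.
Total weld length L_w = 450 mm. Treat welds as unit-width lines.
Centroid: x̄ = 2×65×32.5 / 450 = 9.389 mm from the vertical weld.
Polar moment about centroid: J = I_x + I_y = [320³/12 + 2×65×160²] + [320×9.389² + 2(65³/12 + 65×23.11²)] = 6202000 mm³.
Direct shear f_v = P/L_w = 200×10³ / 450 = 444.4 N/mm (vertical).
Torsion M = P·e = 200×10³ × 130 = 26000000 N·mm.
Critical point at (x, y) = (55.61, 160) from centroid. f_tx = M·y/J = 670.7 N/mm; f_ty = M·x/J = 233.1 N/mm.
Resultant f_max = √[f_tx² + (f_v + f_ty)²] = √[670.7² + (444.4 + 233.1)²] = 953.4 N/mm.
Capacity per unit length: φr_n = 0.75 × 0.6 × 480 × (0.707 × 10) = 1527 N/mm.
953.4 ≤ 1527 → adequate.

f_max ≈ 953 N/mm; adequate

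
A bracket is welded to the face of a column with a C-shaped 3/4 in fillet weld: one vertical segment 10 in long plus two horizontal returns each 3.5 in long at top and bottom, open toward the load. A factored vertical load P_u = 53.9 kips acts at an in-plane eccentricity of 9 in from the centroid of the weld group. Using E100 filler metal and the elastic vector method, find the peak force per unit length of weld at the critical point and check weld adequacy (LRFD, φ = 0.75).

f_max ≈ 11.8 kip/in; adequate

E100XX → F_EXX = 100 ksi.
Total weld length L_w = 17 in. Treat welds as unit-width lines.
Centroid: x̄ = 2×3.5×1.75 / 17 = 0.7206 in from the vertical weld.
Polar moment about centroid: J = I_x + I_y = [10³/12 + 2×3.5×5²] + [10×0.7206² + 2(3.5³/12 + 3.5×1.029²)] = 278.1 in³.
Direct shear f_v = P/L_w = 53.9 / 17 = 3.171 kip/in (vertical).
Torsion M = P·e = 53.9 × 9 = 485.1 kip·in.
Critical point at (x, y) = (2.779, 5) from centroid. f_tx = M·y/J = 8.722 kip/in; f_ty = M·x/J = 4.848 kip/in.
Resultant f_max = √[f_tx² + (f_v + f_ty)²] = √[8.722² + (3.171 + 4.848)²] = 11.85 kip/in.
Capacity per unit length: φr_n = 0.75 × 0.6 × 100 × (0.707 × 0.75) = 23.86 kip/in.
11.85 ≤ 23.86 → adequate.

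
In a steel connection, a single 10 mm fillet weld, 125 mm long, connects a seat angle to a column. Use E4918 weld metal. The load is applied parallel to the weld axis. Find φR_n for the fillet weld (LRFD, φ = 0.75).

φR_n ≈ 195 kN

E49XX → F_EXX = 490 MPa.
Effective throat t_e = 0.707 × 10 = 7.07 mm.
Total length L = 125 mm; A_we = 7.07 × 125 = 883.7 mm².
F_nw = 0.6 F_EXX = 0.6 × 490 = 294 MPa.
φR_n = 0.75 × 294 × 883.7 × 10⁻³ = 194.9 kN.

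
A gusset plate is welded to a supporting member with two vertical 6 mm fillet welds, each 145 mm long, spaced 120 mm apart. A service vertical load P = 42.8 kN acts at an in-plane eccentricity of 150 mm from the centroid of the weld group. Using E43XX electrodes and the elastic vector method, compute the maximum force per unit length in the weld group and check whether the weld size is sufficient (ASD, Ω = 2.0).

f_max ≈ 497 N/mm; adequate

E43XX → F_EXX = 430 MPa.
Total weld length L_w = 290 mm. Treat welds as unit-width lines.
Polar moment about centroid: J = 2[d³/12 + d(b/2)²] = 2[145³/12 + 145×60²] = 1552000 mm³.
Direct shear f_v = P/L_w = 42.8×10³ / 290 = 147.6 N/mm (vertical).
Torsion M = P·e = 42.8×10³ × 150 = 6420000 N·mm.
Critical point at (x, y) = (60, 72.5) from centroid. f_tx = M·y/J = 299.9 N/mm; f_ty = M·x/J = 248.2 N/mm.
Resultant f_max = √[f_tx² + (f_v + f_ty)²] = √[299.9² + (147.6 + 248.2)²] = 496.5 N/mm.
Capacity per unit length: r_n/Ω = (1/2.0) × 0.6 × 430 × (0.707 × 6) = 547.2 N/mm.
496.5 ≤ 547.2 → adequate.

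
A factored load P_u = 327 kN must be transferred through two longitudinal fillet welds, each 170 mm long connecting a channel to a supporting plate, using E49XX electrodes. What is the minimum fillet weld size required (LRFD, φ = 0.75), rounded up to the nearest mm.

w = 7 mm

E49XX → F_EXX = 490 MPa.
Total weld length L = 340 mm.
Required throat t_e = P_u / (φ × 0.6 F_EXX × L) = 327 / (0.75 × 0.6 × 490 × 340 × 10⁻³) = 4.362 mm.
Required leg w = t_e / 0.707 = 6.169 mm → use 7 mm.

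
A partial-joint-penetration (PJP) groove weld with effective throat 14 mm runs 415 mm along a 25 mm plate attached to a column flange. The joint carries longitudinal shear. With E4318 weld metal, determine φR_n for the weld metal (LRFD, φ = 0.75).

E43XX → F_EXX = 430 MPa.
Effective throat (given) t_e = 14 mm.
A_we = 14 × 415 = 5810 mm².
F_nw = 0.6 F_EXX = 258 MPa.
φR_n = 0.75 × 258 × 5810 × 10⁻³ = 1124 kN.

φR_n ≈ 1120 kN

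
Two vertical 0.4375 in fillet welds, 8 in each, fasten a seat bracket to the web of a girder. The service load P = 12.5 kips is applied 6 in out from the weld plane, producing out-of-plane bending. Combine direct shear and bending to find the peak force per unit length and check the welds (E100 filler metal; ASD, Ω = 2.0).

f_max ≈ 3.6 kip/in; adequate

E100XX → F_EXX = 100 ksi.
L_w = 2 × 8 = 16 in; section modulus (unit throat) S = 2 × L²/6 = 21.33 in².
Direct shear f_v = P/L_w = 12.5/16 = 0.7812 kip/in.
Moment M = P × e = 12.5 × 6 = 75 kip·in; bending f_b = M/S = 3.516 kip/in.
f_max = √(f_v² + f_b²) = √(0.7812² + 3.516²) = 3.601 kip/in.
r_n/Ω = (1/2.0) × 0.6 × 100 × (0.707 × 0.4375) = 9.279 kip/in → adequate.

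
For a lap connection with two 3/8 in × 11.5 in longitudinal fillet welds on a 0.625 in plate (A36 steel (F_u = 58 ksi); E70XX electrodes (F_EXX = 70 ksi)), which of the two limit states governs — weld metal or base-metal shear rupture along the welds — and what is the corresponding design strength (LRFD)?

φR_n ≈ 192 kip (weld metal governs)

t_e = 0.707 × 0.375 = 0.2651 in; L = 23 in.
Weld metal: φR_n = 0.75 × 0.6 × 70 × 0.2651 × 23 = 192.1 kip.
Base metal (shear rupture): φR_n = 0.75 × 0.6 × 58 × 0.625 × 23 = 375.2 kip.
Governing: weld metal.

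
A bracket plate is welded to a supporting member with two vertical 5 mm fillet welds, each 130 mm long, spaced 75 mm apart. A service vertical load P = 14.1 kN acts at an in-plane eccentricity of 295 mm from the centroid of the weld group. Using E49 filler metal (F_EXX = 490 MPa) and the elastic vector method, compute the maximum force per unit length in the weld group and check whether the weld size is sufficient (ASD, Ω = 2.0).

Total weld length L_w = 260 mm. Treat welds as unit-width lines.
Polar moment about centroid: J = 2[d³/12 + d(b/2)²] = 2[130³/12 + 130×37.5²] = 731800 mm³.
Direct shear f_v = P/L_w = 14.1×10³ / 260 = 54.23 N/mm (vertical).
Torsion M = P·e = 14.1×10³ × 295 = 4159500 N·mm.
Critical point at (x, y) = (37.5, 65) from centroid. f_tx = M·y/J = 369.5 N/mm; f_ty = M·x/J = 213.1 N/mm.
Resultant f_max = √[f_tx² + (f_v + f_ty)²] = √[369.5² + (54.23 + 213.1)²] = 456.1 N/mm.
Capacity per unit length: r_n/Ω = (1/2.0) × 0.6 × 490 × (0.707 × 5) = 519.6 N/mm.
456.1 ≤ 519.6 → adequate.

f_max ≈ 456 N/mm; adequate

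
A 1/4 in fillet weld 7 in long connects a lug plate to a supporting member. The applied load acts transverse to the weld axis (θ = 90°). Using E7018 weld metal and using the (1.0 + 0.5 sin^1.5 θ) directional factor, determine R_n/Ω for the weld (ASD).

R_n/Ω ≈ 39 kips

E70XX → F_EXX = 70 ksi.
t_e = 0.707 × 0.25 = 0.1767 in; A_we = 0.1767 × 7 = 1.237 in².
Directional factor: 1.0 + 0.5 sin^1.5(90°) = 1.5.
F_nw = 0.6 × 70 × 1.5 = 63 ksi.
R_n/Ω = (63 × 1.237) / 2.0 = 38.97 kips.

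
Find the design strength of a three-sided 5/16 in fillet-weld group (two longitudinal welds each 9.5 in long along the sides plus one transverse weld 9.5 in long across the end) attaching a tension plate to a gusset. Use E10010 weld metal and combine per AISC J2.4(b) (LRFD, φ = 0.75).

E100XX → F_EXX = 100 ksi.
t_e = 0.707 × 0.3125 = 0.2209 in.
R_nwl = 0.6 × 100 × 0.2209 × 19 = 251.9 kip (longitudinal, 2 welds).
R_nwt = 0.6 × 100 × 0.2209 × 9.5 = 125.9 kip (transverse, base value).
(i) R_nwl + R_nwt = 377.8 kip; (ii) 0.85 R_nwl + 1.5 R_nwt = 403 kip.
R_n = max = 403 kip [governs: (ii)]; φR_n = 302.2 kip.

φR_n ≈ 302 kip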